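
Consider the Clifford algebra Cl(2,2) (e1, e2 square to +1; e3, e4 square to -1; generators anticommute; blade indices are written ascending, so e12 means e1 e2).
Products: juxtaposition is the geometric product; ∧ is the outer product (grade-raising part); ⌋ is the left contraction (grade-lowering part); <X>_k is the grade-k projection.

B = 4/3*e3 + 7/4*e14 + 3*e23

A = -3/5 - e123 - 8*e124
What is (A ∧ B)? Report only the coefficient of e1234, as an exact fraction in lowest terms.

step 1: -4/5*e3 - 21/20*e14 - 9/5*e23 + 32/3*e1234
Answer: 32/3


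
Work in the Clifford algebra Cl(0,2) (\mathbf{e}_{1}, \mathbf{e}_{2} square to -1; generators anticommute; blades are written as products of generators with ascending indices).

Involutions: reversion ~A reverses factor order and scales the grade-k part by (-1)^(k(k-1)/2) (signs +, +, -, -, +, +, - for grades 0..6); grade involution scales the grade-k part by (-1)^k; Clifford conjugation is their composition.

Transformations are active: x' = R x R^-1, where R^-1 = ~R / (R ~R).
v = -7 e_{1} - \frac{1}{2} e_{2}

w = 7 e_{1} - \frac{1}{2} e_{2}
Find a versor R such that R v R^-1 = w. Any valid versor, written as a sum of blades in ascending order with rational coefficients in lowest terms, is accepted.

Equal squares first: v^2 = w^2 = -\frac{197}{4}. Then v + w = -e_{2} is a versor taking v to w, provided it is invertible.
Answer: -e_{2}


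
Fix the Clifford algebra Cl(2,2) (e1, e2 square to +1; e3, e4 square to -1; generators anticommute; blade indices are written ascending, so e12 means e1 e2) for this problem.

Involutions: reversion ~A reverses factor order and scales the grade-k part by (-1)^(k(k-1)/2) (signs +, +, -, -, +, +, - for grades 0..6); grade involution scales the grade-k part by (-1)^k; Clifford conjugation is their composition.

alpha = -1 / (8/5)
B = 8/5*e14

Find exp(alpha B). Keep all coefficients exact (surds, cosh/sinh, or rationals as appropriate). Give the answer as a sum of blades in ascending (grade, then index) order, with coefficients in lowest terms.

B^2 = (8/5)^2*(e14)^2 = 64/25*(+1) = 64/25 (a basis 2-blade squares to minus the product of its generators' squares).
B^2 = 64/25 — the series telescopes hyperbolically here: l = 8/5, alpha*l = -1, so exp(alpha B) = cosh(-1) + (sinh(-1)/(8/5))*B = cosh(1) + (-5*sinh(1)/8)*B.
Answer: cosh(1) - sinh(1)*e14


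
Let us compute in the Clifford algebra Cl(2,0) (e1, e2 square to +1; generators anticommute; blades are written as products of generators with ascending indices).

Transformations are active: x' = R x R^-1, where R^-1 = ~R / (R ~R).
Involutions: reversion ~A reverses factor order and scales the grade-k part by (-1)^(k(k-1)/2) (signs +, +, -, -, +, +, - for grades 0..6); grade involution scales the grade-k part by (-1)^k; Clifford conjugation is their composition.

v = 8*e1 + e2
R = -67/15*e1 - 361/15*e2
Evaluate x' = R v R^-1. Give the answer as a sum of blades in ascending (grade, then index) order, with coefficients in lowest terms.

~R = -67/15*e1 - 361/15*e2, and R ~R = 26962/45, so R^-1 = ~R / (26962/45).
R v = -299/5 + 2821/15*e1 e2
Answer: -36857/5185*e1 + 19724/5185*e2


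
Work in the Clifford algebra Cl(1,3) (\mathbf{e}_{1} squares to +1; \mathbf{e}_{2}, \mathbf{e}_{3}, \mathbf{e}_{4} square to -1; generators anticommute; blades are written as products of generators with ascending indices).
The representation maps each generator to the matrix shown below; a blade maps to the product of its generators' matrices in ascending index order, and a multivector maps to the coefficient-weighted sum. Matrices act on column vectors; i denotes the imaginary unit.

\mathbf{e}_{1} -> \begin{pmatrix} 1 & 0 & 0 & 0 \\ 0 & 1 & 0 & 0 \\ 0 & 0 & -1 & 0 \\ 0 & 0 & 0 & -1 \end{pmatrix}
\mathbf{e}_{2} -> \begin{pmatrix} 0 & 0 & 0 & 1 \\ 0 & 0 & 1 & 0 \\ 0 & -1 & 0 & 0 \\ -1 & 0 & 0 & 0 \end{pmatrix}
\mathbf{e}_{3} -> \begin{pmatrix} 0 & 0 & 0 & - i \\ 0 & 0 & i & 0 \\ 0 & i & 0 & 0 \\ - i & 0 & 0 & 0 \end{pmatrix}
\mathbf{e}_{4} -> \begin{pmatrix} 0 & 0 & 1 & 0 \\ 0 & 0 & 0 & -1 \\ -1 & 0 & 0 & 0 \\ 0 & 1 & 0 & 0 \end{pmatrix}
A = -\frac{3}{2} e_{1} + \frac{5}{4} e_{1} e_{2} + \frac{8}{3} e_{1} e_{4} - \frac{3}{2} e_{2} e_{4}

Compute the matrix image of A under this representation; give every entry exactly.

Bivector images (products of the table entries): rho(e_{1} e_{2}) = rho(\mathbf{e}_{1})rho(\mathbf{e}_{2}) = \begin{pmatrix} 0 & 0 & 0 & 1 \\ 0 & 0 & 1 & 0 \\ 0 & 1 & 0 & 0 \\ 1 & 0 & 0 & 0 \end{pmatrix}; rho(e_{1} e_{4}) = rho(\mathbf{e}_{1})rho(\mathbf{e}_{4}) = \begin{pmatrix} 0 & 0 & 1 & 0 \\ 0 & 0 & 0 & -1 \\ 1 & 0 & 0 & 0 \\ 0 & -1 & 0 & 0 \end{pmatrix}; rho(e_{2} e_{4}) = rho(\mathbf{e}_{2})rho(\mathbf{e}_{4}) = \begin{pmatrix} 0 & 1 & 0 & 0 \\ -1 & 0 & 0 & 0 \\ 0 & 0 & 0 & 1 \\ 0 & 0 & -1 & 0 \end{pmatrix}.
M = (-\frac{3}{2})*rho(e_{1}) + (\frac{5}{4})*rho(e_{1} e_{2}) + (\frac{8}{3})*rho(e_{1} e_{4}) + (-\frac{3}{2})*rho(e_{2} e_{4}), summed entrywise:
Answer: \begin{pmatrix} - \frac{3}{2} & - \frac{3}{2} & \frac{8}{3} & \frac{5}{4} \\ \frac{3}{2} & - \frac{3}{2} & \frac{5}{4} & - \frac{8}{3} \\ \frac{8}{3} & \frac{5}{4} & \frac{3}{2} & - \frac{3}{2} \\ \frac{5}{4} & - \frac{8}{3} & \frac{3}{2} & \frac{3}{2} \end{pmatrix}


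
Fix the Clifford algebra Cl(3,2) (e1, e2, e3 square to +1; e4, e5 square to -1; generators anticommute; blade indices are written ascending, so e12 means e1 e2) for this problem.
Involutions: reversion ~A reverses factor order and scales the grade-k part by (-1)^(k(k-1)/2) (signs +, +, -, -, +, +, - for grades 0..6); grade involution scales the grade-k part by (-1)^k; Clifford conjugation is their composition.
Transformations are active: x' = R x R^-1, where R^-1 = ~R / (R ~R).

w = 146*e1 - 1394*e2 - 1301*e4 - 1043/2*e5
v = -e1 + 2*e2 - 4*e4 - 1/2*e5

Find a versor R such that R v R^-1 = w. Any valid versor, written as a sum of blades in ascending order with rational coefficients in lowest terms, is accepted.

Sketch: the shared square -45/4 makes R = v + w = 145*e1 - 1392*e2 - 1305*e4 - 522*e5 the natural versor; its sandwich fixes that direction, negates (v - w)/2, and sends v to w.
Answer: 145*e1 - 1392*e2 - 1305*e4 - 522*e5


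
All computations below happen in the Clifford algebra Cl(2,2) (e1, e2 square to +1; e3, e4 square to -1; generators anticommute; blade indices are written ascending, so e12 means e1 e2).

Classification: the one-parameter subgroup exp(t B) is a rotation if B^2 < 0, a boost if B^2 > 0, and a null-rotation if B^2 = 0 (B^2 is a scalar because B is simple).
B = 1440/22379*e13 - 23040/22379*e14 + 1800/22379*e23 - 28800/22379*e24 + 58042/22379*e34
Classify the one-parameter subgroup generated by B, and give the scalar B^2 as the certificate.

B^2 term by term: the squares give (1440/22379)^2*(e13)^2 + (-23040/22379)^2*(e14)^2 + (1800/22379)^2*(e23)^2 + (-28800/22379)^2*(e24)^2 + (58042/22379)^2*(e34)^2 = 2073600/500819641*(+1) + 530841600/500819641*(+1) + 3240000/500819641*(+1) + 829440000/500819641*(+1) + 3368873764/500819641*(-1) = -4 (each basis 2-blade squares to minus the product of its generators' squares); cross terms between blades sharing an index anticommute and cancel; the commuting (index-disjoint) pairs give grade-4 terms 2*c*c'*(blade product), which cancel blade by blade — e1234: 82944000/500819641 - 82944000/500819641 = 0 — confirming B is simple. So B^2 = -4.
Answer: rotation, certificate B^2 = -4. B^2 = -4 is basis-independent, so its sign is the whole story.


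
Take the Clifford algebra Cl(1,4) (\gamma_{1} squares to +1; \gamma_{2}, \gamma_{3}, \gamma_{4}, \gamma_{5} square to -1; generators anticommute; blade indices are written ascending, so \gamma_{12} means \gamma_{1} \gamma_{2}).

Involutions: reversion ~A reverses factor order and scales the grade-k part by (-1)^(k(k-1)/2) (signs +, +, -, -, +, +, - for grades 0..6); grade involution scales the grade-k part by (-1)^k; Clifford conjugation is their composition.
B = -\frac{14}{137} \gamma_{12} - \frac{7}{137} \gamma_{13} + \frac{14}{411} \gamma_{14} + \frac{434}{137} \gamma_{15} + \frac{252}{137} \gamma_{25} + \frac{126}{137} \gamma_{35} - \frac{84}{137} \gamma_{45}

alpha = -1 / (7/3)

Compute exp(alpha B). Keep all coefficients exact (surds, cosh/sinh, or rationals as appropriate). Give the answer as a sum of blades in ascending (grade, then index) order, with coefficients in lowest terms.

B^2 term by term: the squares give (-\frac{14}{137})^2*(\gamma_{12})^2 + (-\frac{7}{137})^2*(\gamma_{13})^2 + (\frac{14}{411})^2*(\gamma_{14})^2 + (\frac{434}{137})^2*(\gamma_{15})^2 + (\frac{252}{137})^2*(\gamma_{25})^2 + (\frac{126}{137})^2*(\gamma_{35})^2 + (-\frac{84}{137})^2*(\gamma_{45})^2 = \frac{196}{18769}*(+1) + \frac{49}{18769}*(+1) + \frac{196}{168921}*(+1) + \frac{188356}{18769}*(+1) + \frac{63504}{18769}*(-1) + \frac{15876}{18769}*(-1) + \frac{7056}{18769}*(-1) = \frac{49}{9} (each basis 2-blade squares to minus the product of its generators' squares); cross terms between blades sharing an index anticommute and cancel; the commuting (index-disjoint) pairs give grade-4 terms 2*c*c'*(blade product), which cancel blade by blade — \gamma_{1235}: -\frac{3528}{18769} + \frac{3528}{18769} = 0; \gamma_{1245}: \frac{2352}{18769} - \frac{2352}{18769} = 0; \gamma_{1345}: \frac{1176}{18769} - \frac{1176}{18769} = 0 — confirming B is simple. So B^2 = \frac{49}{9}.
B^2 = \frac{49}{9} — the positive square puts this in the hyperbolic regime; l = \frac{7}{3}, alpha*l = -1, so exp(alpha B) = cosh(-1) + (sinh(-1)/(\frac{7}{3}))*B = \cosh{\left(1 \right)} + (- \frac{3 \sinh{\left(1 \right)}}{7})*B.
Answer: \cosh{\left(1 \right)} + \frac{6 \sinh{\left(1 \right)}}{137} \gamma_{12} + \frac{3 \sinh{\left(1 \right)}}{137} \gamma_{13} - \frac{2 \sinh{\left(1 \right)}}{137} \gamma_{14} - \frac{186 \sinh{\left(1 \right)}}{137} \gamma_{15} - \frac{108 \sinh{\left(1 \right)}}{137} \gamma_{25} - \frac{54 \sinh{\left(1 \right)}}{137} \gamma_{35} + \frac{36 \sinh{\left(1 \right)}}{137} \gamma_{45}


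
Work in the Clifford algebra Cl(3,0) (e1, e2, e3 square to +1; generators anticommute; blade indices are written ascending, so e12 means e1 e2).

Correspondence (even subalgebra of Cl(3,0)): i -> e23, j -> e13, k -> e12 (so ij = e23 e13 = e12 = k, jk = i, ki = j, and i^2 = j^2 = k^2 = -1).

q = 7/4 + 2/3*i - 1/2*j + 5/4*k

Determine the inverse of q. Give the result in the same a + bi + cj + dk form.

In blades: q = 7/4 + 5/4*e12 - 1/2*e13 + 2/3*e23.
With qbar = 7/4 - 5/4*e12 + 1/2*e13 - 2/3*e23 (scalar fixed, mapped units negated), q qbar = 383/72 (the sum of squared coefficients), so q^-1 = qbar / (383/72) = 126/383 - 90/383*e12 + 36/383*e13 - 48/383*e23; translating back:
Answer: 126/383 - 48/383*i + 36/383*j - 90/383*k


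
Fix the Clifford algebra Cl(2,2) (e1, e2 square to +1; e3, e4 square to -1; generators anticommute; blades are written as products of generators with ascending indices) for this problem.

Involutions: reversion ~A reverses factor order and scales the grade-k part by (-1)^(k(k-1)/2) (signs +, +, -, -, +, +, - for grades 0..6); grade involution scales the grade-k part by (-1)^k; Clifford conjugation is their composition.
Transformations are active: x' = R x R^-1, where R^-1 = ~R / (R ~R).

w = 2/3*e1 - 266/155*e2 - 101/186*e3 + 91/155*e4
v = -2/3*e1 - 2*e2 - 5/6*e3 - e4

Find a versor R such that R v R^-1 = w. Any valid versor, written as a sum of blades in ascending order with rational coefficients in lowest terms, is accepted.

Here q(v) = q(w) = 11/4; the classical choice R = v + w = -576/155*e2 - 128/93*e3 - 64/155*e4 then realises v -> w under the sandwich.
Answer: -576/155*e2 - 128/93*e3 - 64/155*e4


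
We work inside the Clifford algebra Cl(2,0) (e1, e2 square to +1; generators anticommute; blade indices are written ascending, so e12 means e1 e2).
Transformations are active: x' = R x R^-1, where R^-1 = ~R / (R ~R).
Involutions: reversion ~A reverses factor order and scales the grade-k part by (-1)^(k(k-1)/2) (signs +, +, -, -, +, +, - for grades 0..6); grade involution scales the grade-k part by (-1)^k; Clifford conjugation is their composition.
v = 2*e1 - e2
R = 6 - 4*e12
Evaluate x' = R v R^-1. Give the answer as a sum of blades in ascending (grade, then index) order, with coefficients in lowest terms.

~R = 6 + 4*e12, and R ~R = 52, so R^-1 = ~R / (52).
R v = 16*e1 + 2*e2
Answer: 22/13*e1 + 19/13*e2


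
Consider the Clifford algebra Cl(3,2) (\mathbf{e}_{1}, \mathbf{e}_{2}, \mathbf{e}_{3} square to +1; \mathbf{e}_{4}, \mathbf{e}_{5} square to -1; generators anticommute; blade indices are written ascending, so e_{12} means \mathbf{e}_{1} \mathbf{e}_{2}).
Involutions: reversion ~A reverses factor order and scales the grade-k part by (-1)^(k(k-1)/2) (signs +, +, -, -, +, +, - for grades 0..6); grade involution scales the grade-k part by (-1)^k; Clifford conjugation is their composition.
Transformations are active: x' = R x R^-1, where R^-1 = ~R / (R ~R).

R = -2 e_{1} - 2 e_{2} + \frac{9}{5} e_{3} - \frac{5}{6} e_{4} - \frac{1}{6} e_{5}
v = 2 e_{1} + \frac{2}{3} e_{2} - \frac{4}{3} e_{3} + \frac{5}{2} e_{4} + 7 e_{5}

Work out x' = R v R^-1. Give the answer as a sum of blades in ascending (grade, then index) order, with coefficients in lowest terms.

~R = -2 e_{1} - 2 e_{2} + \frac{9}{5} e_{3} - \frac{5}{6} e_{4} - \frac{1}{6} e_{5}, and R ~R = \frac{4733}{450}, so R^-1 = ~R / (\frac{4733}{450}).
R v = -\frac{269}{60} + \frac{8}{3} e_{12} - \frac{14}{15} e_{13} - \frac{10}{3} e_{14} - \frac{41}{3} e_{15} + \frac{22}{15} e_{23} - \frac{40}{9} e_{24} - \frac{125}{9} e_{25} + \frac{61}{18} e_{34} + \frac{557}{45} e_{35} - \frac{65}{12} e_{45}
Answer: -\frac{1396}{4733} e_{1} + \frac{14744}{14199} e_{2} - \frac{2857}{14199} e_{3} - \frac{8470}{4733} e_{4} - \frac{64917}{9466} e_{5}


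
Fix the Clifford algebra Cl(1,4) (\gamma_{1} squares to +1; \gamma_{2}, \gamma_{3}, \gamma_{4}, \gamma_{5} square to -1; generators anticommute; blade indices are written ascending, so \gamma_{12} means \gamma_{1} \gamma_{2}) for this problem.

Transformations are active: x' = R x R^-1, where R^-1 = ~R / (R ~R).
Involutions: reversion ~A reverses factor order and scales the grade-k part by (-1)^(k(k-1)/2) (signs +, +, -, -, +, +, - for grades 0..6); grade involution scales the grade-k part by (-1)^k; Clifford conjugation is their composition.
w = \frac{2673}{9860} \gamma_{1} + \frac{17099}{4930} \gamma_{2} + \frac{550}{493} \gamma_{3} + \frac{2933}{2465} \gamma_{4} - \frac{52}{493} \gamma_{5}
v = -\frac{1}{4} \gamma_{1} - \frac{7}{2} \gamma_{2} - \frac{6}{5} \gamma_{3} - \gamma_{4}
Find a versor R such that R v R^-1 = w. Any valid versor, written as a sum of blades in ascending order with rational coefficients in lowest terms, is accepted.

Sketch: the shared square -\frac{5851}{400} makes R = v + w = \frac{52}{2465} \gamma_{1} - \frac{78}{2465} \gamma_{2} - \frac{208}{2465} \gamma_{3} + \frac{468}{2465} \gamma_{4} - \frac{52}{493} \gamma_{5} the natural versor; its sandwich fixes that direction, negates (v - w)/2, and sends v to w.
Answer: \frac{52}{2465} \gamma_{1} - \frac{78}{2465} \gamma_{2} - \frac{208}{2465} \gamma_{3} + \frac{468}{2465} \gamma_{4} - \frac{52}{493} \gamma_{5}


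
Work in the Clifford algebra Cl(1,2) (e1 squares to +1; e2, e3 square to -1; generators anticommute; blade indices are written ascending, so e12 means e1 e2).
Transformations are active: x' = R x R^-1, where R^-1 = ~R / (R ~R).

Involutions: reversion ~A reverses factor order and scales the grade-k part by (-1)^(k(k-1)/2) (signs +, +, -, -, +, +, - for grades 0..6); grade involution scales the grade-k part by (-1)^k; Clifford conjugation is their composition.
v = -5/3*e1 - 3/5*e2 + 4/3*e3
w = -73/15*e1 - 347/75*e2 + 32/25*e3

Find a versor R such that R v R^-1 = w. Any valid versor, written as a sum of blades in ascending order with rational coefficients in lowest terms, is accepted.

Since q(v) = q(w) = 16/25, the sum R = v + w = -98/15*e1 - 392/75*e2 + 196/75*e3 does the job whenever invertible.
Answer: -98/15*e1 - 392/75*e2 + 196/75*e3


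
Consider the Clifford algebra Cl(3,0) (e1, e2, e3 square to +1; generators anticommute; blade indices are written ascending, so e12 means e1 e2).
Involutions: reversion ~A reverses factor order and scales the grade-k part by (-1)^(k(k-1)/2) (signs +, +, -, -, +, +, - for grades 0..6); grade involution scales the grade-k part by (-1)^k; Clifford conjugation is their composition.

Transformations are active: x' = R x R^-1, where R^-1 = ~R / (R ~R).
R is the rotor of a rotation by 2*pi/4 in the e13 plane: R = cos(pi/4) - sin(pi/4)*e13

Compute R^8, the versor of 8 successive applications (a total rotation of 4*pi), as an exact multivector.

Half-angle bookkeeping: 8 applications in e13 add up to rotor phase 8*pi/4 = 2*pi, so R^8 = cos(2*pi) - sin(2*pi)*e13.
cos(2*pi) = 1 and sin(2*pi) = 0, so R^8 = 1. The total rotation 4*pi is 2 full turns, so every vector returns to itself, yet the rotor is +1, back on the identity sheet (an even number of 2*pi turns).
Answer: 1


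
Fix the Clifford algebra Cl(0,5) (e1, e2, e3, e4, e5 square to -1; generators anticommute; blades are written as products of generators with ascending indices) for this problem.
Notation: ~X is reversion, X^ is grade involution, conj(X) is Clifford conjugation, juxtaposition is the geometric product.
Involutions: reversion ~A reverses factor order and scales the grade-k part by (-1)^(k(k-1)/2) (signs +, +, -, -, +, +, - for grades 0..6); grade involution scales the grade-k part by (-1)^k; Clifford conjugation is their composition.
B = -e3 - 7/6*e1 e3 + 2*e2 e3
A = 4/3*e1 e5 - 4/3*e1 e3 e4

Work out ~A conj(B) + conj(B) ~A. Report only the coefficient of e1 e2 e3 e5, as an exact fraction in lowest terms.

first term: -14/9*e4 + 4/3*e1 e4 + 14/9*e3 e5 - 8/3*e1 e2 e4 + 4/3*e1 e3 e5 + 8/3*e1 e2 e3 e5
second term: -14/9*e4 + 4/3*e1 e4 - 14/9*e3 e5 + 8/3*e1 e2 e4 + 4/3*e1 e3 e5 + 8/3*e1 e2 e3 e5
Answer: 16/3


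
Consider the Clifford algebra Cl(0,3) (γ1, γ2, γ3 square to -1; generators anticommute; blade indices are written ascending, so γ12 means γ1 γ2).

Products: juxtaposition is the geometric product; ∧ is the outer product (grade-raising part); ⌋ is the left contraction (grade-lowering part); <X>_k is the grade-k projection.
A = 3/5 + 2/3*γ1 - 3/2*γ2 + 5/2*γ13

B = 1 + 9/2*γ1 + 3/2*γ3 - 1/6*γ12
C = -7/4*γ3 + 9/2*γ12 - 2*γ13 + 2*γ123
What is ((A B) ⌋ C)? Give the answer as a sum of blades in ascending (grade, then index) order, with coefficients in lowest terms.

step 1: -12/5 - 2/15*γ1 - 25/18*γ2 + 243/20*γ3 + 133/20*γ12 + 7/2*γ13 - 11/6*γ23
step 2: -133/80 - 1613/60*γ1 + 38/5*γ2 - 281/30*γ3 - 351/10*γ12 + 91/45*γ13 + 4/15*γ23 - 24/5*γ123
Answer: -133/80 - 1613/60*γ1 + 38/5*γ2 - 281/30*γ3 - 351/10*γ12 + 91/45*γ13 + 4/15*γ23 - 24/5*γ123


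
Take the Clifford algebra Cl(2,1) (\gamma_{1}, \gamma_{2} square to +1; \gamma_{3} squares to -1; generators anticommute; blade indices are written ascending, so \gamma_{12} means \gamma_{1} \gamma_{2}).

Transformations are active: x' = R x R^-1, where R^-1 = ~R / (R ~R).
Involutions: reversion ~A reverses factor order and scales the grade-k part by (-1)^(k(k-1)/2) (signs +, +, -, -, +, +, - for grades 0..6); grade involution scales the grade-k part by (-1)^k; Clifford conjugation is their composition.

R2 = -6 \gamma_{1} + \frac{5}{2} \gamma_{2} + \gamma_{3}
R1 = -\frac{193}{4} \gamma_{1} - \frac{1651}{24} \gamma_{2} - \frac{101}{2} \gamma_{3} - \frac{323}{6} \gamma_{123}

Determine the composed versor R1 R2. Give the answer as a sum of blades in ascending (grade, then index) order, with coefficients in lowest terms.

Distribute over the terms of R2 (each basis-blade product reordered to ascending indices, repeated generators contracted through their squares):
R1 (-6 \gamma_{1}) = \frac{579}{2} - \frac{1651}{4} \gamma_{12} - 303 \gamma_{13} + 323 \gamma_{23}
R1 (\frac{5}{2} \gamma_{2}) = -\frac{8255}{48} - \frac{965}{8} \gamma_{12} + \frac{1615}{12} \gamma_{13} + \frac{505}{4} \gamma_{23}
R1 (\gamma_{3}) = \frac{101}{2} + \frac{323}{6} \gamma_{12} - \frac{193}{4} \gamma_{13} - \frac{1651}{24} \gamma_{23}
Summing the partial products and collecting blades:
Answer: \frac{8065}{48} - \frac{11509}{24} \gamma_{12} - \frac{650}{3} \gamma_{13} + \frac{9131}{24} \gamma_{23}


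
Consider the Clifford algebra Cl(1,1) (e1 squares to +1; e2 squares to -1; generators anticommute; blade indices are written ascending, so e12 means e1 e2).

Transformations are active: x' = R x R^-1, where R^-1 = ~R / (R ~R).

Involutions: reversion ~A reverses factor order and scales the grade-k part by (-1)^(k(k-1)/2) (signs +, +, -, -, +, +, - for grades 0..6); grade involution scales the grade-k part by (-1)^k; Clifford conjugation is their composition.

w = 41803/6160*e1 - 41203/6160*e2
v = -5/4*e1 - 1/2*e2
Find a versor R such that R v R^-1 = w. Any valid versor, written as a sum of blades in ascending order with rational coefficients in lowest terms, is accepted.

A norm check does it: q(v) = q(w) = 21/16, hence R = v + w = 34103/6160*e1 - 44283/6160*e2 realises the map — parallel part kept, (v - w)/2 negated, v carried to w.
Answer: 34103/6160*e1 - 44283/6160*e2


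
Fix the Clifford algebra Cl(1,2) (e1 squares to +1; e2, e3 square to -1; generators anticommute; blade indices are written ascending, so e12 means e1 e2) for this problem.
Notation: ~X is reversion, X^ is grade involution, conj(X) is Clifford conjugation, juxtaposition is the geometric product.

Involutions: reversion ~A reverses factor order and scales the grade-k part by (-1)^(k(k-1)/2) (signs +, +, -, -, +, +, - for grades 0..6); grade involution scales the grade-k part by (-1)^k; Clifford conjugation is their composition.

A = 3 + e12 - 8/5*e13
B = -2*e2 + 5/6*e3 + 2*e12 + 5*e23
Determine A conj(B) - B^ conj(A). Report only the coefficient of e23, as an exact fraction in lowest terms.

first term: -2 - 10/3*e1 + 6*e2 - 5/2*e3 + 2*e12 + 5*e13 - 59/5*e23 + 71/30*e123
second term: -2 - 10/3*e1 + 6*e2 - 5/2*e3 - 2*e12 - 5*e13 + 59/5*e23 - 71/30*e123
Answer: -118/5


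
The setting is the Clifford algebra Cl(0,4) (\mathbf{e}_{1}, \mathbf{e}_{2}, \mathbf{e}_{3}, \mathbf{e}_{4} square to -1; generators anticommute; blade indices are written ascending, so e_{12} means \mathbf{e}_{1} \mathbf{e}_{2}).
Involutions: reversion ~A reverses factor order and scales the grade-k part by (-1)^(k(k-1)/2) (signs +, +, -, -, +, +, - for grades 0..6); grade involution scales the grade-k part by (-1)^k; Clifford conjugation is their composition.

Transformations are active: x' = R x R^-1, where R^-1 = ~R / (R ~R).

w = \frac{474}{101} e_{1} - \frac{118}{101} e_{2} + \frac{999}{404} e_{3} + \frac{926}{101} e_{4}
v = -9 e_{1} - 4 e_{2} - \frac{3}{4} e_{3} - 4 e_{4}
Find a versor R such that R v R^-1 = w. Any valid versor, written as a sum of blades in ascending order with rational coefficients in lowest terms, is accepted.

The midline construction: v and w both square to -\frac{1817}{16}, so reflecting in their sum -\frac{435}{101} e_{1} - \frac{522}{101} e_{2} + \frac{174}{101} e_{3} + \frac{522}{101} e_{4} exchanges them.
Answer: -\frac{435}{101} e_{1} - \frac{522}{101} e_{2} + \frac{174}{101} e_{3} + \frac{522}{101} e_{4}


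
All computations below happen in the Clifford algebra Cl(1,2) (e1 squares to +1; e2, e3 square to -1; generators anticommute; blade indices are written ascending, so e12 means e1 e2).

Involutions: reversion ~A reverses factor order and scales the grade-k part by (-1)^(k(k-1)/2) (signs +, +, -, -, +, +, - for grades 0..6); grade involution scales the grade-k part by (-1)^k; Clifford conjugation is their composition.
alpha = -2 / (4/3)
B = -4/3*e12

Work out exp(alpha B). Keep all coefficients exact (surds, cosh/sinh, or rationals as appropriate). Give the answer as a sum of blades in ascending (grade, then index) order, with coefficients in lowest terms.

B^2 = (-4/3)^2*(e12)^2 = 16/9*(+1) = 16/9 (a basis 2-blade squares to minus the product of its generators' squares).
B^2 = 16/9 — the series telescopes hyperbolically here: l = 4/3, alpha*l = -2, so exp(alpha B) = cosh(-2) + (sinh(-2)/(4/3))*B = cosh(2) + (-3*sinh(2)/4)*B.
Answer: cosh(2) + sinh(2)*e12


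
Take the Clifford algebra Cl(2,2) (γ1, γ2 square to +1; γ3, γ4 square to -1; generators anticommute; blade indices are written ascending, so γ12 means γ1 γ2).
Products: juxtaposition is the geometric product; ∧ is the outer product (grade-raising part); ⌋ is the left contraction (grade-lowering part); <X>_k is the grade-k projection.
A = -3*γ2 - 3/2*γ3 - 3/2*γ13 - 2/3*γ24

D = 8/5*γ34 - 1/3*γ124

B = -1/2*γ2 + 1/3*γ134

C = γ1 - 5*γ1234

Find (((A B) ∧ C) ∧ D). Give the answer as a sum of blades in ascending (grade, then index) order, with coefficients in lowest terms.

step 1: 3/2 - 5/6*γ4 - 1/2*γ14 - 3/4*γ23 - 35/36*γ123 + γ1234
step 2: 3/2*γ1 + 5/6*γ14 - 3/4*γ123 - 15/2*γ1234
step 3: 12/5*γ134
Answer: 12/5*γ134


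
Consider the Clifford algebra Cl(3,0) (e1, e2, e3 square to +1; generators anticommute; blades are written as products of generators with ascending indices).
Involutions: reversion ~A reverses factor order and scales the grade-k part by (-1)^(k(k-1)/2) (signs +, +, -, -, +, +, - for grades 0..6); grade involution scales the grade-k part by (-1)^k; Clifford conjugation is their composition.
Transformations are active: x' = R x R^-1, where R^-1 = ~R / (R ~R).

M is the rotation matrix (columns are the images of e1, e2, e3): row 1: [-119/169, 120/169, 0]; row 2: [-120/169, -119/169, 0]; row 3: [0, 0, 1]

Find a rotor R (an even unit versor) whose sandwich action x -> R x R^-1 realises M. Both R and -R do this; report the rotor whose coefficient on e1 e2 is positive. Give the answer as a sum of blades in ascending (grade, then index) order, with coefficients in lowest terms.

Method: write R = a + b12*e1 e2 + b13*e1 e3 + b23*e2 e3 with a^2 + b12^2 + b13^2 + b23^2 = 1 (so R^-1 = ~R). Expanding the columns R e_j ~R gives tr M = 4a^2 - 1 and, from the antisymmetric part, M21 - M12 = -4a*b12, M13 - M31 = 4a*b13, M32 - M23 = -4a*b23.
Here tr M = -69/169, so a^2 = (1 + tr M)/4 = 25/169 and a = ±5/13. Taking a = 5/13: M21 - M12 = -240/169, M13 - M31 = 0, M32 - M23 = 0, giving b12 = 12/13, b13 = 0, b23 = 0, i.e. R = 5/13 + 12/13*e1 e2.
Its e1 e2 coefficient is already positive.
Answer: 5/13 + 12/13*e1 e2. Recall the cover is two-to-one: with M of trace -69/169, both preimages act alike, and the stated e1 e2 sign chooses the sheet.


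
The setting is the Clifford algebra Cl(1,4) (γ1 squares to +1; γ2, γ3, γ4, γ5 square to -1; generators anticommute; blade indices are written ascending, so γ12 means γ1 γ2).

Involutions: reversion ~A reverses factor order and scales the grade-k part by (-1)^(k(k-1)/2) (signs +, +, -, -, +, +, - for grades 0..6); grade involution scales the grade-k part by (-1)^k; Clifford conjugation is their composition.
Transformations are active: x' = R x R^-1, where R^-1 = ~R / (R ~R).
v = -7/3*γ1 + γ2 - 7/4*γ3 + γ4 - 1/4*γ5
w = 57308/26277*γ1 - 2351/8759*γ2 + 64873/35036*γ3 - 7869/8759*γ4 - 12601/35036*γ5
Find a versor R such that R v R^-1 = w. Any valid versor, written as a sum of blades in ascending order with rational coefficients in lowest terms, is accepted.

Take R = v + w = -1335/8759*γ1 + 6408/8759*γ2 + 890/8759*γ3 + 890/8759*γ4 - 5340/8759*γ5. Because q(v) = q(w) = 23/72, conjugation by R sends v exactly to w.
Answer: -1335/8759*γ1 + 6408/8759*γ2 + 890/8759*γ3 + 890/8759*γ4 - 5340/8759*γ5


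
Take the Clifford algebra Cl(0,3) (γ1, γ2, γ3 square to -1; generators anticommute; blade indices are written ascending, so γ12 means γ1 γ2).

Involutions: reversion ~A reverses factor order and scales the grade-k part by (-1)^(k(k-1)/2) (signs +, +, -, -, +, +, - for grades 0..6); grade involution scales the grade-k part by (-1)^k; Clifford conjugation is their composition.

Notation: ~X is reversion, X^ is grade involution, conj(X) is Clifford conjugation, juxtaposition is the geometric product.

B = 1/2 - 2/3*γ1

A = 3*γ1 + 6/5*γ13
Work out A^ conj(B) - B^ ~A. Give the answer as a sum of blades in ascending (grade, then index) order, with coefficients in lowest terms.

first term: 2 - 3/2*γ1 + 4/5*γ3 + 3/5*γ13
second term: -2 + 3/2*γ1 + 4/5*γ3 - 3/5*γ13
Answer: 4 - 3*γ1 + 6/5*γ13


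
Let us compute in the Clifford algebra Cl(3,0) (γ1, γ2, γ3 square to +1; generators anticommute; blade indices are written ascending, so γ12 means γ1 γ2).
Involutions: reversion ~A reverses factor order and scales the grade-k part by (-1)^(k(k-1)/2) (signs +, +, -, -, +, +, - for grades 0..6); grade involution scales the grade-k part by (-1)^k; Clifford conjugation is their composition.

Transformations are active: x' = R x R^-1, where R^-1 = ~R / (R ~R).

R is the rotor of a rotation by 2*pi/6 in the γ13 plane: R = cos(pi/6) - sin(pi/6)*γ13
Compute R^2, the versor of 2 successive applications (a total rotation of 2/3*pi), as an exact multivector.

Rotor phase runs at HALF the rotation angle; powers of one rotor simply add phase, so after 2 steps in γ13 the phase is 2*pi/6 = pi/3 and R^2 = cos(pi/3) - sin(pi/3)*γ13.
cos(pi/3) = 1/2 and sin(pi/3) = sqrt(3)/2, so R^2 = 1/2 - sqrt(3)/2*γ13. The net rotation is 2/3*pi; the rotor keeps the half-angle phase exactly.
Answer: 1/2 - sqrt(3)/2*γ13


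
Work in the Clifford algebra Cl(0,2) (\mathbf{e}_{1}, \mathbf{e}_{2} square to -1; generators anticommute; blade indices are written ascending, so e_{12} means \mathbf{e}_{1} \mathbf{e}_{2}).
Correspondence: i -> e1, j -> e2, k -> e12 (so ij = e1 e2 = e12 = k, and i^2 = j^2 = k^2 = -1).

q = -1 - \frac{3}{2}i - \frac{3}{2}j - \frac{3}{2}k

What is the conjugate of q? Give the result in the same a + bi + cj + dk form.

In blades: q = -1 - \frac{3}{2} e_{1} - \frac{3}{2} e_{2} - \frac{3}{2} e_{12}.
Conjugation here is Clifford conjugation: the scalar is fixed and the grade-1 and grade-2 blades all flip sign, giving -1 + \frac{3}{2} e_{1} + \frac{3}{2} e_{2} + \frac{3}{2} e_{12}; translating back:
Answer: -1 + \frac{3}{2}i + \frac{3}{2}j + \frac{3}{2}k


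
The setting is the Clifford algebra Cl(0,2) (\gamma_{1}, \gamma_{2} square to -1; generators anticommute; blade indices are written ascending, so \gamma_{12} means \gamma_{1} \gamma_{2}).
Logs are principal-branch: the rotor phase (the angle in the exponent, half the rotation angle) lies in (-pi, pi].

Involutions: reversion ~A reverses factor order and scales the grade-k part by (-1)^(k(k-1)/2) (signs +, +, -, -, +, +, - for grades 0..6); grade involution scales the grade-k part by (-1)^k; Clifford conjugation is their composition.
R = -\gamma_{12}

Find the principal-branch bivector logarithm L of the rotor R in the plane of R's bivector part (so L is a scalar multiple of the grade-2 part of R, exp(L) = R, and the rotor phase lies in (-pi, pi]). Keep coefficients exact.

The scalar part of R is 0, which pins the rotor phase on the principal branch; dividing the bivector part by the sine of that phase recovers the unit plane, and L is the phase times that plane.
Concretely: cos(phase) = 0 gives phase = ±\frac{\pi}{2}, and since phase/sin(phase) is even the sign is immaterial: L = (phase/sin(phase)) * <R>_2 = (\frac{\pi}{2}) * <R>_2.
Answer: - \frac{\pi}{2} \gamma_{12}


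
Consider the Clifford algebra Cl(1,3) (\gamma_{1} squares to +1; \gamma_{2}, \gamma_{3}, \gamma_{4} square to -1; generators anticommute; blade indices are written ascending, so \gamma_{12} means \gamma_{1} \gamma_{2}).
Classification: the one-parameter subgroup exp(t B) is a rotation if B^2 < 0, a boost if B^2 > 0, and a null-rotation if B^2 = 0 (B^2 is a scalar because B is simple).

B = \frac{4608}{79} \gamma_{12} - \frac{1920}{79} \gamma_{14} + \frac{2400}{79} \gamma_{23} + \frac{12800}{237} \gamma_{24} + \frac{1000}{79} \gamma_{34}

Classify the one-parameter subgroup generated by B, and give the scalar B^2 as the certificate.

B^2 term by term: the squares give (\frac{4608}{79})^2*(\gamma_{12})^2 + (-\frac{1920}{79})^2*(\gamma_{14})^2 + (\frac{2400}{79})^2*(\gamma_{23})^2 + (\frac{12800}{237})^2*(\gamma_{24})^2 + (\frac{1000}{79})^2*(\gamma_{34})^2 = \frac{21233664}{6241}*(+1) + \frac{3686400}{6241}*(+1) + \frac{5760000}{6241}*(-1) + \frac{163840000}{56169}*(-1) + \frac{1000000}{6241}*(-1) = -\frac{64}{9} (each basis 2-blade squares to minus the product of its generators' squares); cross terms between blades sharing an index anticommute and cancel; the commuting (index-disjoint) pairs give grade-4 terms 2*c*c'*(blade product), which cancel blade by blade — \gamma_{1234}: \frac{9216000}{6241} - \frac{9216000}{6241} = 0 — confirming B is simple. So B^2 = -\frac{64}{9}.
Answer: rotation, certificate B^2 = -\frac{64}{9}. Key observation: B^2 = -\frac{64}{9} is a conjugation invariant, so its sign decides the class regardless of the surface form of B.


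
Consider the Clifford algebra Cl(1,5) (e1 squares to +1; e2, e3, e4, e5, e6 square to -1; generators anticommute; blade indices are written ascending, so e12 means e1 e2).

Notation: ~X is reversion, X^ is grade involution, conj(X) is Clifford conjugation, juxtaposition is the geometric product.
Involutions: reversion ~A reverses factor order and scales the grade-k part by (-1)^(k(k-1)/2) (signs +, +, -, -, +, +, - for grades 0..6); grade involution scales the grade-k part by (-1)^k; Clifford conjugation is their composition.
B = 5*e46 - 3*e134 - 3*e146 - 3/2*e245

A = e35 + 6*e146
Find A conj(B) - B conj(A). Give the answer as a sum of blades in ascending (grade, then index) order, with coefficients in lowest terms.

first term: 18 + 30*e1 - 18*e36 + 3*e145 - 3/2*e234 + 9*e1256 + 5*e3456 + 3*e13456
second term: 18 - 30*e1 + 18*e36 + 3*e145 - 3/2*e234 + 9*e1256 + 5*e3456 - 3*e13456
Answer: 60*e1 - 36*e36 + 6*e13456


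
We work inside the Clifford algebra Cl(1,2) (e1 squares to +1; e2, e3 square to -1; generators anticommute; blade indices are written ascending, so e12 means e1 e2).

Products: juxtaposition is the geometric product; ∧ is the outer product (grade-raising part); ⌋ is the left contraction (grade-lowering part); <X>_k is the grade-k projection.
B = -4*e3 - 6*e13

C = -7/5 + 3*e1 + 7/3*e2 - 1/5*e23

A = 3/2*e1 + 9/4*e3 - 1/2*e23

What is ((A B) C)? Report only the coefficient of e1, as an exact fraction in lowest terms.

step 1: 9 - 27/2*e1 - 2*e2 - 9*e3 - 3*e12 - 6*e13
step 2: -1453/30 + 529/10*e1 + 173/5*e2 + 151/5*e3 - 201/10*e12 + 174/5*e13 + 96/5*e23 + 167/10*e123
Answer: 529/10


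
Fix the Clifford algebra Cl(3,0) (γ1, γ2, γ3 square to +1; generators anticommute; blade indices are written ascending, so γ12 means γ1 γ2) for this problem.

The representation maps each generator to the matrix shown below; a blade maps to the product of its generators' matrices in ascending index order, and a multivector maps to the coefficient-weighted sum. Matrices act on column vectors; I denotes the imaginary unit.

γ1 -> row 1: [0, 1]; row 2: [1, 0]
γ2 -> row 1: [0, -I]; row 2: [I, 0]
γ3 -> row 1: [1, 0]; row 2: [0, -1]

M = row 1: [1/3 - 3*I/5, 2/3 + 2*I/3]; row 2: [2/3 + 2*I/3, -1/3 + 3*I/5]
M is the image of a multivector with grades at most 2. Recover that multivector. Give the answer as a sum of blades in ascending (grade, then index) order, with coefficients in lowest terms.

Method: 1, rho(γ1), rho(γ2), rho(γ3) form a trace-orthogonal basis of the 2x2 complex matrices (tr(X Y) = 2 if X = Y, else 0), so M = m0*1 + m1*rho(γ1) + m2*rho(γ2) + m3*rho(γ3) with m0 = tr(M)/2 = 0, m1 = tr(M rho(γ1))/2 = 2/3 + 2*I/3, m2 = tr(M rho(γ2))/2 = 0, m3 = tr(M rho(γ3))/2 = 1/3 - 3*I/5.
Multiplying table entries, the bivector images are rho(γ12) = I*rho(γ3), rho(γ13) = -I*rho(γ2), rho(γ23) = I*rho(γ1); with real blade coefficients the real parts of m0..m3 are the coefficients of 1, γ1, γ2, γ3 and the imaginary parts give the bivectors (γ23: Im m1, γ13: -Im m2, γ12: Im m3).
Answer: 2/3*γ1 + 1/3*γ3 - 3/5*γ12 + 2/3*γ23


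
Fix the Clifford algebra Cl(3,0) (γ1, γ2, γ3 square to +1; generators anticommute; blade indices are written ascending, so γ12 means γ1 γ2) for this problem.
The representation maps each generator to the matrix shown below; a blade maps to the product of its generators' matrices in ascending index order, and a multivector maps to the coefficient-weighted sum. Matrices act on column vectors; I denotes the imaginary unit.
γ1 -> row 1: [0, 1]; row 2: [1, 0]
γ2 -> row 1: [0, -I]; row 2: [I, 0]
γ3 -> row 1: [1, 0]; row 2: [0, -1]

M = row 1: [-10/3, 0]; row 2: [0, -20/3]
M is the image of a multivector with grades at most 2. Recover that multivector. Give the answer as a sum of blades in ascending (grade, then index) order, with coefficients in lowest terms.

Method: 1, rho(γ1), rho(γ2), rho(γ3) form a trace-orthogonal basis of the 2x2 complex matrices (tr(X Y) = 2 if X = Y, else 0), so M = m0*1 + m1*rho(γ1) + m2*rho(γ2) + m3*rho(γ3) with m0 = tr(M)/2 = -5, m1 = tr(M rho(γ1))/2 = 0, m2 = tr(M rho(γ2))/2 = 0, m3 = tr(M rho(γ3))/2 = 5/3.
Multiplying table entries, the bivector images are rho(γ12) = I*rho(γ3), rho(γ13) = -I*rho(γ2), rho(γ23) = I*rho(γ1); with real blade coefficients the real parts of m0..m3 are the coefficients of 1, γ1, γ2, γ3 and the imaginary parts give the bivectors (γ23: Im m1, γ13: -Im m2, γ12: Im m3).
Answer: -5 + 5/3*γ3


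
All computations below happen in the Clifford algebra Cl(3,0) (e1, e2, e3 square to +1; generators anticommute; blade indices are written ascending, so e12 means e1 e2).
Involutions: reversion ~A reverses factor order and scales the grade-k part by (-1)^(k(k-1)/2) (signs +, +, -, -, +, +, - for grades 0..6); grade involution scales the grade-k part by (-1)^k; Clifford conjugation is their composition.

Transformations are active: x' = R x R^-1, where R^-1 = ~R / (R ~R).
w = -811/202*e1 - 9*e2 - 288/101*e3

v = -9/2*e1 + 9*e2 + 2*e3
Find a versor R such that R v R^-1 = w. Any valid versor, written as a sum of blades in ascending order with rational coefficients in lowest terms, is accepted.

R = v + w = -860/101*e1 - 86/101*e3 works: the equal norms (421/4) guarantee its sandwich swaps v into w.
Answer: -860/101*e1 - 86/101*e3


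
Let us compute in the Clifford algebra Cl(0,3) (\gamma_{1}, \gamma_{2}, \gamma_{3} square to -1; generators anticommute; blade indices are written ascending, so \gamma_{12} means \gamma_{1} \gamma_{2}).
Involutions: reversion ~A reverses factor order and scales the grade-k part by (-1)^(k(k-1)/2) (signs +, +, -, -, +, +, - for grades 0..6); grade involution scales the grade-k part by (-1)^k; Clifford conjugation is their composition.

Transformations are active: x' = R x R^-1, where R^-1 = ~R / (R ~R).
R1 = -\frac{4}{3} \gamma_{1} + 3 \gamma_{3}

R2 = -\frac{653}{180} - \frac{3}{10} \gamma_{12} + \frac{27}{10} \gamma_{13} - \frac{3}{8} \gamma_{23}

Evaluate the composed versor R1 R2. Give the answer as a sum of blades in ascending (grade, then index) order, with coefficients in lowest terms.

Distribute over the terms of R1 (each basis-blade product reordered to ascending indices, repeated generators contracted through their squares):
(-\frac{4}{3} \gamma_{1}) R2 = \frac{653}{135} \gamma_{1} - \frac{2}{5} \gamma_{2} + \frac{18}{5} \gamma_{3} + \frac{1}{2} \gamma_{123}
(3 \gamma_{3}) R2 = \frac{81}{10} \gamma_{1} - \frac{9}{8} \gamma_{2} - \frac{653}{60} \gamma_{3} - \frac{9}{10} \gamma_{123}
Summing the partial products and collecting blades:
Answer: \frac{3493}{270} \gamma_{1} - \frac{61}{40} \gamma_{2} - \frac{437}{60} \gamma_{3} - \frac{2}{5} \gamma_{123}


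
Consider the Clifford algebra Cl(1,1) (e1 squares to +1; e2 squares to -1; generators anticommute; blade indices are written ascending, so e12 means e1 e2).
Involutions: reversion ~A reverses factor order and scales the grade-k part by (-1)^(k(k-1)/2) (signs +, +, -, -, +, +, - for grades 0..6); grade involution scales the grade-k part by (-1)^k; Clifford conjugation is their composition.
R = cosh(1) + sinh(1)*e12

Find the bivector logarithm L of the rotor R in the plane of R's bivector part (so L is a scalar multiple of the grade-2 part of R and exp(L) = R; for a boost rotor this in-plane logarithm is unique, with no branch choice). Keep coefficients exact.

The scalar part of R is cosh(1), which fixes the rapidity magnitude through cosh (cosh is even, so it cannot fix the sign — the bivector part carries that); dividing the bivector part by sinh of the rapidity gives the plane, and L = rapidity * plane, where the joint sign ambiguity of (rapidity, plane) cancels in the product.
Concretely: cosh(rapidity) = cosh(1) gives rapidity = ±1, and since rapidity/sinh(rapidity) is even the sign is immaterial: L = (rapidity/sinh(rapidity)) * <R>_2 = (1/sinh(1)) * <R>_2.
Answer: e12
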